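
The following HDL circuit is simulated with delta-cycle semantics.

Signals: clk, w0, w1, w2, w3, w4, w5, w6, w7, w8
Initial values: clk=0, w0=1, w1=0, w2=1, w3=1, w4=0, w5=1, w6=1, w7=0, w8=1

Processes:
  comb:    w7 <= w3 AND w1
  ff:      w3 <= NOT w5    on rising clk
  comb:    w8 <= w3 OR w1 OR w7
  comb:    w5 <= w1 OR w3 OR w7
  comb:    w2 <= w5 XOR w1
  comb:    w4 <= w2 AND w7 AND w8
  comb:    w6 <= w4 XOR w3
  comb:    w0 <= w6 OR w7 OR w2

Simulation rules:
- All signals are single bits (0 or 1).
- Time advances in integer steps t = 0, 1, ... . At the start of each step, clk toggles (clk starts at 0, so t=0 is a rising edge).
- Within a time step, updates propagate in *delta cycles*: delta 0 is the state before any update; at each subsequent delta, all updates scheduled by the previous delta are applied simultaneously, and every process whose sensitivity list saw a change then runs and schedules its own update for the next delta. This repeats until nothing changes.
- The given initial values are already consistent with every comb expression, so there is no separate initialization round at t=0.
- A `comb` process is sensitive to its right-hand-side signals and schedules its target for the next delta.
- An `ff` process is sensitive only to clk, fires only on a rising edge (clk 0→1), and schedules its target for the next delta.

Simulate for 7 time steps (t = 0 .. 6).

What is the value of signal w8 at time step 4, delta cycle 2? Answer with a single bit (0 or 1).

[bits: w7,clk,w0,w3,w6,w8,w5,w4,w2,w1]
t=0: Δ0=0011111010 Δ1=0111111010 Δ2=0110111010 Δ3=0110000010 Δ4=0110000000 Δ5=0100000000 | 5Δ
t=1: Δ0=0100000000 Δ1=0000000000 | 1Δ
t=2: Δ0=0000000000 Δ1=0100000000 Δ2=0101000000 Δ3=0101111000 Δ4=0111111010 | 4Δ
t=3: Δ0=0111111010 Δ1=0011111010 | 1Δ
t=4: Δ0=0011111010 Δ1=0111111010 Δ2=0110111010 Δ3=0110000010 Δ4=0110000000 Δ5=0100000000 | 5Δ
t=5: Δ0=0100000000 Δ1=0000000000 | 1Δ
t=6: Δ0=0000000000 Δ1=0100000000 Δ2=0101000000 Δ3=0101111000 Δ4=0111111010 | 4Δ

1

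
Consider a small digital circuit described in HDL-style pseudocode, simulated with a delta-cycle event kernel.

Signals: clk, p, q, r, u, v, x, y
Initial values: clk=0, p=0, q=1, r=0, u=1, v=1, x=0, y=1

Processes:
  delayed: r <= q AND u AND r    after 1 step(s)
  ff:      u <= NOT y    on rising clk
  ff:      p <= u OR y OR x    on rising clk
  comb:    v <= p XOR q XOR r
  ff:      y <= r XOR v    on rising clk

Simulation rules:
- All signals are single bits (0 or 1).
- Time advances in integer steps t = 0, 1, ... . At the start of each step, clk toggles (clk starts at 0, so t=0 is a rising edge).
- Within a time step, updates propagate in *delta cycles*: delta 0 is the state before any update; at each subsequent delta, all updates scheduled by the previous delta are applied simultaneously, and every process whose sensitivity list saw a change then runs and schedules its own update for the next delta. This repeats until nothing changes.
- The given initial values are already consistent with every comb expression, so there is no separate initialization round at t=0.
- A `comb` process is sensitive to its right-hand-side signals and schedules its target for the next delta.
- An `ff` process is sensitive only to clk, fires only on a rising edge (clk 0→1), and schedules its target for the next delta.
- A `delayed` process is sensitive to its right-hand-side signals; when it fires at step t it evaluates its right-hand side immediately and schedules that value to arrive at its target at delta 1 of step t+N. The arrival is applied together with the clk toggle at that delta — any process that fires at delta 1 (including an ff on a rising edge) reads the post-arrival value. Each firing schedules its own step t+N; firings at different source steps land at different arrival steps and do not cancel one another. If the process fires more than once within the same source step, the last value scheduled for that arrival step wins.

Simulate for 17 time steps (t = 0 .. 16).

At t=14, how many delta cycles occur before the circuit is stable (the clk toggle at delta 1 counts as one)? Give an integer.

2

t=0 Δ0: p=0 x=0 u=1 y=1 clk=0 q=1 v=1 r=0
  Δ1: clk:0→1
  Δ2: p:0→1, u:1→0
  Δ3: v:1→0
  (3Δ to stable)
t=1 Δ0: p=1 x=0 u=0 y=1 clk=1 q=1 v=0 r=0
  Δ1: clk:1→0
  (1Δ to stable)
t=2 Δ0: p=1 x=0 u=0 y=1 clk=0 q=1 v=0 r=0
  Δ1: clk:0→1
  Δ2: y:1→0
  (2Δ to stable)
t=3 Δ0: p=1 x=0 u=0 y=0 clk=1 q=1 v=0 r=0
  Δ1: clk:1→0
  (1Δ to stable)
t=4 Δ0: p=1 x=0 u=0 y=0 clk=0 q=1 v=0 r=0
  Δ1: clk:0→1
  Δ2: p:1→0, u:0→1
  Δ3: v:0→1
  (3Δ to stable)
t=5 Δ0: p=0 x=0 u=1 y=0 clk=1 q=1 v=1 r=0
  Δ1: clk:1→0
  (1Δ to stable)
t=6 Δ0: p=0 x=0 u=1 y=0 clk=0 q=1 v=1 r=0
  Δ1: clk:0→1
  Δ2: p:0→1, y:0→1
  Δ3: v:1→0
  (3Δ to stable)
t=7 Δ0: p=1 x=0 u=1 y=1 clk=1 q=1 v=0 r=0
  Δ1: clk:1→0
  (1Δ to stable)
t=8 Δ0: p=1 x=0 u=1 y=1 clk=0 q=1 v=0 r=0
  Δ1: clk:0→1
  Δ2: u:1→0, y:1→0
  (2Δ to stable)
t=9 Δ0: p=1 x=0 u=0 y=0 clk=1 q=1 v=0 r=0
  Δ1: clk:1→0
  (1Δ to stable)
t=10 Δ0: p=1 x=0 u=0 y=0 clk=0 q=1 v=0 r=0
  Δ1: clk:0→1
  Δ2: p:1→0, u:0→1
  Δ3: v:0→1
  (3Δ to stable)
t=11 Δ0: p=0 x=0 u=1 y=0 clk=1 q=1 v=1 r=0
  Δ1: clk:1→0
  (1Δ to stable)
t=12 Δ0: p=0 x=0 u=1 y=0 clk=0 q=1 v=1 r=0
  Δ1: clk:0→1
  Δ2: p:0→1, y:0→1
  Δ3: v:1→0
  (3Δ to stable)
t=13 Δ0: p=1 x=0 u=1 y=1 clk=1 q=1 v=0 r=0
  Δ1: clk:1→0
  (1Δ to stable)
t=14 Δ0: p=1 x=0 u=1 y=1 clk=0 q=1 v=0 r=0
  Δ1: clk:0→1
  Δ2: u:1→0, y:1→0
  (2Δ to stable)
t=15 Δ0: p=1 x=0 u=0 y=0 clk=1 q=1 v=0 r=0
  Δ1: clk:1→0
  (1Δ to stable)
t=16 Δ0: p=1 x=0 u=0 y=0 clk=0 q=1 v=0 r=0
  Δ1: clk:0→1
  Δ2: p:1→0, u:0→1
  Δ3: v:0→1
  (3Δ to stable)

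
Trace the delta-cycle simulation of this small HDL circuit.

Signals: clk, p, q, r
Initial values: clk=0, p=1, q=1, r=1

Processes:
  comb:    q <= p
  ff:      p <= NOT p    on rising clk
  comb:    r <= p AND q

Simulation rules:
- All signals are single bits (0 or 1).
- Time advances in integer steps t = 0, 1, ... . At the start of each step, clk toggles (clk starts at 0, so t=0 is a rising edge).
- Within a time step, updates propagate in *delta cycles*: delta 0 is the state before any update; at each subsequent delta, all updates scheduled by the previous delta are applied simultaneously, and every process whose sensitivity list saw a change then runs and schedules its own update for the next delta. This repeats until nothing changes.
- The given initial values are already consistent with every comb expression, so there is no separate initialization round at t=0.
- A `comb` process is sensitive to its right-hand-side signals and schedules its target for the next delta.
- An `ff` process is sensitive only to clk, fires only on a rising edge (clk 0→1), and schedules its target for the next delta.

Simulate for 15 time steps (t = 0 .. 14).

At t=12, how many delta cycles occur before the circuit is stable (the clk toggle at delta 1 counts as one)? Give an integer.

3

[bits: r,clk,q,p]
t=0: Δ0=1011 Δ1=1111 Δ2=1110 Δ3=0100 | 3Δ
t=1: Δ0=0100 Δ1=0000 | 1Δ
t=2: Δ0=0000 Δ1=0100 Δ2=0101 Δ3=0111 Δ4=1111 | 4Δ
t=3: Δ0=1111 Δ1=1011 | 1Δ
t=4: Δ0=1011 Δ1=1111 Δ2=1110 Δ3=0100 | 3Δ
t=5: Δ0=0100 Δ1=0000 | 1Δ
t=6: Δ0=0000 Δ1=0100 Δ2=0101 Δ3=0111 Δ4=1111 | 4Δ
t=7: Δ0=1111 Δ1=1011 | 1Δ
t=8: Δ0=1011 Δ1=1111 Δ2=1110 Δ3=0100 | 3Δ
t=9: Δ0=0100 Δ1=0000 | 1Δ
t=10: Δ0=0000 Δ1=0100 Δ2=0101 Δ3=0111 Δ4=1111 | 4Δ
t=11: Δ0=1111 Δ1=1011 | 1Δ
t=12: Δ0=1011 Δ1=1111 Δ2=1110 Δ3=0100 | 3Δ
t=13: Δ0=0100 Δ1=0000 | 1Δ
t=14: Δ0=0000 Δ1=0100 Δ2=0101 Δ3=0111 Δ4=1111 | 4Δ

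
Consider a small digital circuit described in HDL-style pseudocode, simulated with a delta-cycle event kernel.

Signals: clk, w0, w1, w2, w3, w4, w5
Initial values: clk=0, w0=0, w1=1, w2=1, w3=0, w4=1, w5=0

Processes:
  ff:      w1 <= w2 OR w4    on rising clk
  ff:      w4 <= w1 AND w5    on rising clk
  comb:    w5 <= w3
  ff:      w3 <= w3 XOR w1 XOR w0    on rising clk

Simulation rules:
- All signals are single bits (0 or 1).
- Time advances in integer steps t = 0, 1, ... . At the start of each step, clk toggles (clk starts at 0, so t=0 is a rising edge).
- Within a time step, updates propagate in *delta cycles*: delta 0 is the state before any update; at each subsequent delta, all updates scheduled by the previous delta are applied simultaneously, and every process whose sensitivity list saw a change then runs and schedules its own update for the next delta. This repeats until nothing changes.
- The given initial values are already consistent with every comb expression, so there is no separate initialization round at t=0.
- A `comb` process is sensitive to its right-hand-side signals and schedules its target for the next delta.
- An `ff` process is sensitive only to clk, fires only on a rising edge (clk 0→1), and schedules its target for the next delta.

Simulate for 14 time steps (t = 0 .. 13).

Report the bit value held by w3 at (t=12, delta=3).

1

t0.Δ0 w3=0 w1=1 w5=0 w4=1 w2=1 clk=0 w0=0
t0.Δ1 w3=0 w1=1 w5=0 w4=1 w2=1 clk=1 w0=0
t0.Δ2 w3=1 w1=1 w5=0 w4=0 w2=1 clk=1 w0=0
t0.Δ3 w3=1 w1=1 w5=1 w4=0 w2=1 clk=1 w0=0
t1.Δ0 w3=1 w1=1 w5=1 w4=0 w2=1 clk=1 w0=0
t1.Δ1 w3=1 w1=1 w5=1 w4=0 w2=1 clk=0 w0=0
t2.Δ0 w3=1 w1=1 w5=1 w4=0 w2=1 clk=0 w0=0
t2.Δ1 w3=1 w1=1 w5=1 w4=0 w2=1 clk=1 w0=0
t2.Δ2 w3=0 w1=1 w5=1 w4=1 w2=1 clk=1 w0=0
t2.Δ3 w3=0 w1=1 w5=0 w4=1 w2=1 clk=1 w0=0
t3.Δ0 w3=0 w1=1 w5=0 w4=1 w2=1 clk=1 w0=0
t3.Δ1 w3=0 w1=1 w5=0 w4=1 w2=1 clk=0 w0=0
t4.Δ0 w3=0 w1=1 w5=0 w4=1 w2=1 clk=0 w0=0
t4.Δ1 w3=0 w1=1 w5=0 w4=1 w2=1 clk=1 w0=0
t4.Δ2 w3=1 w1=1 w5=0 w4=0 w2=1 clk=1 w0=0
t4.Δ3 w3=1 w1=1 w5=1 w4=0 w2=1 clk=1 w0=0
t5.Δ0 w3=1 w1=1 w5=1 w4=0 w2=1 clk=1 w0=0
t5.Δ1 w3=1 w1=1 w5=1 w4=0 w2=1 clk=0 w0=0
t6.Δ0 w3=1 w1=1 w5=1 w4=0 w2=1 clk=0 w0=0
t6.Δ1 w3=1 w1=1 w5=1 w4=0 w2=1 clk=1 w0=0
t6.Δ2 w3=0 w1=1 w5=1 w4=1 w2=1 clk=1 w0=0
t6.Δ3 w3=0 w1=1 w5=0 w4=1 w2=1 clk=1 w0=0
t7.Δ0 w3=0 w1=1 w5=0 w4=1 w2=1 clk=1 w0=0
t7.Δ1 w3=0 w1=1 w5=0 w4=1 w2=1 clk=0 w0=0
t8.Δ0 w3=0 w1=1 w5=0 w4=1 w2=1 clk=0 w0=0
t8.Δ1 w3=0 w1=1 w5=0 w4=1 w2=1 clk=1 w0=0
t8.Δ2 w3=1 w1=1 w5=0 w4=0 w2=1 clk=1 w0=0
t8.Δ3 w3=1 w1=1 w5=1 w4=0 w2=1 clk=1 w0=0
t9.Δ0 w3=1 w1=1 w5=1 w4=0 w2=1 clk=1 w0=0
t9.Δ1 w3=1 w1=1 w5=1 w4=0 w2=1 clk=0 w0=0
t10.Δ0 w3=1 w1=1 w5=1 w4=0 w2=1 clk=0 w0=0
t10.Δ1 w3=1 w1=1 w5=1 w4=0 w2=1 clk=1 w0=0
t10.Δ2 w3=0 w1=1 w5=1 w4=1 w2=1 clk=1 w0=0
t10.Δ3 w3=0 w1=1 w5=0 w4=1 w2=1 clk=1 w0=0
t11.Δ0 w3=0 w1=1 w5=0 w4=1 w2=1 clk=1 w0=0
t11.Δ1 w3=0 w1=1 w5=0 w4=1 w2=1 clk=0 w0=0
t12.Δ0 w3=0 w1=1 w5=0 w4=1 w2=1 clk=0 w0=0
t12.Δ1 w3=0 w1=1 w5=0 w4=1 w2=1 clk=1 w0=0
t12.Δ2 w3=1 w1=1 w5=0 w4=0 w2=1 clk=1 w0=0
t12.Δ3 w3=1 w1=1 w5=1 w4=0 w2=1 clk=1 w0=0
t13.Δ0 w3=1 w1=1 w5=1 w4=0 w2=1 clk=1 w0=0
t13.Δ1 w3=1 w1=1 w5=1 w4=0 w2=1 clk=0 w0=0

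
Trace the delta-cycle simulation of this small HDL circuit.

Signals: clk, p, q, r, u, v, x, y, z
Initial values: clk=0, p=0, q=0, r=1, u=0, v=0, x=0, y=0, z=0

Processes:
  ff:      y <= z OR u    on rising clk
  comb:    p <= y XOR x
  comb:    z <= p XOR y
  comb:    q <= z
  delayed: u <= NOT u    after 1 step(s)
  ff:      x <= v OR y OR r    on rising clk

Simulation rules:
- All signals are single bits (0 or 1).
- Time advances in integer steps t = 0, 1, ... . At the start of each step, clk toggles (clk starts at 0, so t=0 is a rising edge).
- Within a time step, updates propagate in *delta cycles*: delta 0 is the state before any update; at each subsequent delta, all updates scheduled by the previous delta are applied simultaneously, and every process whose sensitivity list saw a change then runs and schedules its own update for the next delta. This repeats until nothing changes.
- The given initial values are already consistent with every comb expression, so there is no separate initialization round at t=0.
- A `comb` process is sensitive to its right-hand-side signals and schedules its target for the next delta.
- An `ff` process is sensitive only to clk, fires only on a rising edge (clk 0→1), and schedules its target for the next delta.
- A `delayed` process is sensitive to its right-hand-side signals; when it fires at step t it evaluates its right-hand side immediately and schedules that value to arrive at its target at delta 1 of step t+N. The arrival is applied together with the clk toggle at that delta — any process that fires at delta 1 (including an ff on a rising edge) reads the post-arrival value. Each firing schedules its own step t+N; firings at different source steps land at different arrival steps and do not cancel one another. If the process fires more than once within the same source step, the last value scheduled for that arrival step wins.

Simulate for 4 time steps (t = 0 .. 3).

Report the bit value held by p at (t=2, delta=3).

[bits: u,p,z,y,v,r,q,x,clk]
t=0: Δ0=000001000 Δ1=000001001 Δ2=000001011 Δ3=010001011 Δ4=011001011 Δ5=011001111 | 5Δ
t=1: Δ0=011001111 Δ1=011001110 | 1Δ
t=2: Δ0=011001110 Δ1=011001111 Δ2=011101111 Δ3=000101111 Δ4=001101011 Δ5=001101111 | 5Δ
t=3: Δ0=001101111 Δ1=001101110 | 1Δ

0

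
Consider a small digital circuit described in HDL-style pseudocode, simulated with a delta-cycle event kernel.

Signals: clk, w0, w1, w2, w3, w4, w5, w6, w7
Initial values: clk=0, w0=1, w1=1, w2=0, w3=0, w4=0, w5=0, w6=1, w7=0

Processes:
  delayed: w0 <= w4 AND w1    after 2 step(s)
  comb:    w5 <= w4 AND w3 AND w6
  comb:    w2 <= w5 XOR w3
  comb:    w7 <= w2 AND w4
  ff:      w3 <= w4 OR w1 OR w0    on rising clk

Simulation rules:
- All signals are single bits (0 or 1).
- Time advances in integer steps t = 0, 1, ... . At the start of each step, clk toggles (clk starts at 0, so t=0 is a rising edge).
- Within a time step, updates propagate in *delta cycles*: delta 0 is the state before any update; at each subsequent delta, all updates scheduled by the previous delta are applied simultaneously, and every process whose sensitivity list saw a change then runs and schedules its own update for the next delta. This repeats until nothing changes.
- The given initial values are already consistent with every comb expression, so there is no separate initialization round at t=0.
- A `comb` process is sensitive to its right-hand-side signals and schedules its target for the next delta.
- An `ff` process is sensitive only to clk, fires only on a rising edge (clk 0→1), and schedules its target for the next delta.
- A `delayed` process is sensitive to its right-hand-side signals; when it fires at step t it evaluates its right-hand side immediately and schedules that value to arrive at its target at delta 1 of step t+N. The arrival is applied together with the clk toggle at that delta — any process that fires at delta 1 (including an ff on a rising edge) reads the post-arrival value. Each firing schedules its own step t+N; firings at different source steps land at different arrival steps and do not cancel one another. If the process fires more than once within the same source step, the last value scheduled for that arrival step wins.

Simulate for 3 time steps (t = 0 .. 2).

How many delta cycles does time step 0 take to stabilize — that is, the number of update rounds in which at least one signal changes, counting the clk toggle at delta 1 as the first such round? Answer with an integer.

3

[bits: w0,w4,w2,w1,w7,w6,clk,w5,w3]
t=0: Δ0=100101000 Δ1=100101100 Δ2=100101101 Δ3=101101101 | 3Δ
t=1: Δ0=101101101 Δ1=101101001 | 1Δ
t=2: Δ0=101101001 Δ1=101101101 | 1Δ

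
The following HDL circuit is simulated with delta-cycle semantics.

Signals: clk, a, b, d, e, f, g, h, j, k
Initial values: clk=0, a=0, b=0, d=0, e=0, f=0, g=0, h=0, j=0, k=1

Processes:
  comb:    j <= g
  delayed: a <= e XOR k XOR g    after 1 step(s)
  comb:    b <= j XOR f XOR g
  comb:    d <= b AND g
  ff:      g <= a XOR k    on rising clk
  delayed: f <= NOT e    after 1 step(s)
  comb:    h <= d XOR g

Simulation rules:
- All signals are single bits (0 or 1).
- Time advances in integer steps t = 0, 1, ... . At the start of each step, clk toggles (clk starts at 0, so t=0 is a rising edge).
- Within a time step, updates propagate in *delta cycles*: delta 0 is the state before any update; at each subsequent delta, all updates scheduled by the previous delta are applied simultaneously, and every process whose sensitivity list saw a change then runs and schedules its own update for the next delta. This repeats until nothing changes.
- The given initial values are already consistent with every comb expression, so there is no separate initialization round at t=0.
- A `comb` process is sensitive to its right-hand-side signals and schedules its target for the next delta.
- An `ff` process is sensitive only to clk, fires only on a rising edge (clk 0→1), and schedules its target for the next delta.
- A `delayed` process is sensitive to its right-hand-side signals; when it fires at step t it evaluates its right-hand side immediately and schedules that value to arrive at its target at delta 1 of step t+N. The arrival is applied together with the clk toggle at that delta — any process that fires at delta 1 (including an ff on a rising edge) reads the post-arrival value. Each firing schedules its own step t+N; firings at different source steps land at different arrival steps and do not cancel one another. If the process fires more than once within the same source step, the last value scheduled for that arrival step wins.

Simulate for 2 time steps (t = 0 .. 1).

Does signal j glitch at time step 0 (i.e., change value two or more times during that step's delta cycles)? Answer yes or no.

no

t=0 Δ0: f=0 g=0 d=0 j=0 a=0 h=0 b=0 e=0 k=1 clk=0
  Δ1: clk:0→1
  Δ2: g:0→1
  Δ3: j:0→1, h:0→1, b:0→1
  Δ4: d:0→1, b:1→0
  Δ5: d:1→0, h:1→0
  Δ6: h:0→1
  (6Δ to stable)
t=1 Δ0: f=0 g=1 d=0 j=1 a=0 h=1 b=0 e=0 k=1 clk=1
  Δ1: clk:1→0
  (1Δ to stable)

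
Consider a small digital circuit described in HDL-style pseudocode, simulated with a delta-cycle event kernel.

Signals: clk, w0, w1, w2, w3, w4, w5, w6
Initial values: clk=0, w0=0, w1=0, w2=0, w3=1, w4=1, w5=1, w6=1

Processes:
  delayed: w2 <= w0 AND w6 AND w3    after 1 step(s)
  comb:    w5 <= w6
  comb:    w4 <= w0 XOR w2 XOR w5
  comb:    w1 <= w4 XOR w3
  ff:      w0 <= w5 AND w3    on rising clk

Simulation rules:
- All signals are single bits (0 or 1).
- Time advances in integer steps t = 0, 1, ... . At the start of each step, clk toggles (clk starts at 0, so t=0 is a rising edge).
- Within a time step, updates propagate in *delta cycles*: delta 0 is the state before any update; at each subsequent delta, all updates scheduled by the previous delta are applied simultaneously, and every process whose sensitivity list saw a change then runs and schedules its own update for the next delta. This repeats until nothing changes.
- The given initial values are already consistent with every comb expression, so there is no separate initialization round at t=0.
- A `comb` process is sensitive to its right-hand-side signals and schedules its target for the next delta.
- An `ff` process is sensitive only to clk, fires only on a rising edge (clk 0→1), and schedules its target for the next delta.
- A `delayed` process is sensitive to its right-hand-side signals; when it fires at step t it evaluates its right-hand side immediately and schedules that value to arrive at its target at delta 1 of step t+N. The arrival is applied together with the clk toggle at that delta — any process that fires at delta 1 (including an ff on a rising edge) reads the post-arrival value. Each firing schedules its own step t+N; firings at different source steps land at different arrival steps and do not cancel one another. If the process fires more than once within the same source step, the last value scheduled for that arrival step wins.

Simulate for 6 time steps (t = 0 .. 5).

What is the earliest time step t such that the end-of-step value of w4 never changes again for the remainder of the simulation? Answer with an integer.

1

t=0 Δ0: w2=0 w5=1 w3=1 w6=1 w0=0 w4=1 clk=0 w1=0
  Δ1: clk:0→1
  Δ2: w0:0→1
  Δ3: w4:1→0
  Δ4: w1:0→1
  (4Δ to stable)
t=1 Δ0: w2=0 w5=1 w3=1 w6=1 w0=1 w4=0 clk=1 w1=1
  Δ1: w2:0→1, clk:1→0
  Δ2: w4:0→1
  Δ3: w1:1→0
  (3Δ to stable)
t=2 Δ0: w2=1 w5=1 w3=1 w6=1 w0=1 w4=1 clk=0 w1=0
  Δ1: clk:0→1
  (1Δ to stable)
t=3 Δ0: w2=1 w5=1 w3=1 w6=1 w0=1 w4=1 clk=1 w1=0
  Δ1: clk:1→0
  (1Δ to stable)
t=4 Δ0: w2=1 w5=1 w3=1 w6=1 w0=1 w4=1 clk=0 w1=0
  Δ1: clk:0→1
  (1Δ to stable)
t=5 Δ0: w2=1 w5=1 w3=1 w6=1 w0=1 w4=1 clk=1 w1=0
  Δ1: clk:1→0
  (1Δ to stable)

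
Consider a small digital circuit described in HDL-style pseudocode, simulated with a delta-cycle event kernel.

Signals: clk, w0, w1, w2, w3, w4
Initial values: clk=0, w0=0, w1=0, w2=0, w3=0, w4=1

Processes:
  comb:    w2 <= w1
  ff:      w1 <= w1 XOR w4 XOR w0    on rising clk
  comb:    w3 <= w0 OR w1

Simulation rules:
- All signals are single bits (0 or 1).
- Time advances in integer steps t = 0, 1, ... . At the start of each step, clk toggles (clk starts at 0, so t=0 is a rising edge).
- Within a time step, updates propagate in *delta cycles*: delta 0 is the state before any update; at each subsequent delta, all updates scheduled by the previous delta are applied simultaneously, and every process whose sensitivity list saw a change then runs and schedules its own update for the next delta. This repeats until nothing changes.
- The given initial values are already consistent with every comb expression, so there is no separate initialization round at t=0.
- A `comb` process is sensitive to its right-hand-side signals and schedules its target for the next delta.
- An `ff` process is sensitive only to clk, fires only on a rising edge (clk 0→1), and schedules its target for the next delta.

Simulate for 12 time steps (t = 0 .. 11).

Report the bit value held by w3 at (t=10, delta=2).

t=0 Δ0: w2=0 w3=0 w4=1 clk=0 w0=0 w1=0
  Δ1: clk:0→1
  Δ2: w1:0→1
  Δ3: w2:0→1, w3:0→1
  (3Δ to stable)
t=1 Δ0: w2=1 w3=1 w4=1 clk=1 w0=0 w1=1
  Δ1: clk:1→0
  (1Δ to stable)
t=2 Δ0: w2=1 w3=1 w4=1 clk=0 w0=0 w1=1
  Δ1: clk:0→1
  Δ2: w1:1→0
  Δ3: w2:1→0, w3:1→0
  (3Δ to stable)
t=3 Δ0: w2=0 w3=0 w4=1 clk=1 w0=0 w1=0
  Δ1: clk:1→0
  (1Δ to stable)
t=4 Δ0: w2=0 w3=0 w4=1 clk=0 w0=0 w1=0
  Δ1: clk:0→1
  Δ2: w1:0→1
  Δ3: w2:0→1, w3:0→1
  (3Δ to stable)
t=5 Δ0: w2=1 w3=1 w4=1 clk=1 w0=0 w1=1
  Δ1: clk:1→0
  (1Δ to stable)
t=6 Δ0: w2=1 w3=1 w4=1 clk=0 w0=0 w1=1
  Δ1: clk:0→1
  Δ2: w1:1→0
  Δ3: w2:1→0, w3:1→0
  (3Δ to stable)
t=7 Δ0: w2=0 w3=0 w4=1 clk=1 w0=0 w1=0
  Δ1: clk:1→0
  (1Δ to stable)
t=8 Δ0: w2=0 w3=0 w4=1 clk=0 w0=0 w1=0
  Δ1: clk:0→1
  Δ2: w1:0→1
  Δ3: w2:0→1, w3:0→1
  (3Δ to stable)
t=9 Δ0: w2=1 w3=1 w4=1 clk=1 w0=0 w1=1
  Δ1: clk:1→0
  (1Δ to stable)
t=10 Δ0: w2=1 w3=1 w4=1 clk=0 w0=0 w1=1
  Δ1: clk:0→1
  Δ2: w1:1→0
  Δ3: w2:1→0, w3:1→0
  (3Δ to stable)
t=11 Δ0: w2=0 w3=0 w4=1 clk=1 w0=0 w1=0
  Δ1: clk:1→0
  (1Δ to stable)

1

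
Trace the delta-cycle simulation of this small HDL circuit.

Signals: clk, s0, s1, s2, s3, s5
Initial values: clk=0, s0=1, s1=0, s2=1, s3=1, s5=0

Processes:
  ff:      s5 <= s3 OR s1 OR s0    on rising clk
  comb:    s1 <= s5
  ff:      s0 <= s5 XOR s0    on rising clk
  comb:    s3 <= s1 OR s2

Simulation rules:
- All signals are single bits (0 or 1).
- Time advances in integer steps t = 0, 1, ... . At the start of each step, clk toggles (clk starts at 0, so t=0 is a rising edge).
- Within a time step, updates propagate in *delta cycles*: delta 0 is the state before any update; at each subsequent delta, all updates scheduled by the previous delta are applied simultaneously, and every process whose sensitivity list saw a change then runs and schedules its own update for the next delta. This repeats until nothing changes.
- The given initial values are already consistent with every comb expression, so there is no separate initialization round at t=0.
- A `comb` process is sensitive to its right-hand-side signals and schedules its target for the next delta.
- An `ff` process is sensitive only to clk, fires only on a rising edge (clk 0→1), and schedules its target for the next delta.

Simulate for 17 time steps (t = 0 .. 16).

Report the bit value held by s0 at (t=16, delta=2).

1

t=0 Δ0: s2=1 s1=0 s3=1 s0=1 s5=0 clk=0
  Δ1: clk:0→1
  Δ2: s5:0→1
  Δ3: s1:0→1
  (3Δ to stable)
t=1 Δ0: s2=1 s1=1 s3=1 s0=1 s5=1 clk=1
  Δ1: clk:1→0
  (1Δ to stable)
t=2 Δ0: s2=1 s1=1 s3=1 s0=1 s5=1 clk=0
  Δ1: clk:0→1
  Δ2: s0:1→0
  (2Δ to stable)
t=3 Δ0: s2=1 s1=1 s3=1 s0=0 s5=1 clk=1
  Δ1: clk:1→0
  (1Δ to stable)
t=4 Δ0: s2=1 s1=1 s3=1 s0=0 s5=1 clk=0
  Δ1: clk:0→1
  Δ2: s0:0→1
  (2Δ to stable)
t=5 Δ0: s2=1 s1=1 s3=1 s0=1 s5=1 clk=1
  Δ1: clk:1→0
  (1Δ to stable)
t=6 Δ0: s2=1 s1=1 s3=1 s0=1 s5=1 clk=0
  Δ1: clk:0→1
  Δ2: s0:1→0
  (2Δ to stable)
t=7 Δ0: s2=1 s1=1 s3=1 s0=0 s5=1 clk=1
  Δ1: clk:1→0
  (1Δ to stable)
t=8 Δ0: s2=1 s1=1 s3=1 s0=0 s5=1 clk=0
  Δ1: clk:0→1
  Δ2: s0:0→1
  (2Δ to stable)
t=9 Δ0: s2=1 s1=1 s3=1 s0=1 s5=1 clk=1
  Δ1: clk:1→0
  (1Δ to stable)
t=10 Δ0: s2=1 s1=1 s3=1 s0=1 s5=1 clk=0
  Δ1: clk:0→1
  Δ2: s0:1→0
  (2Δ to stable)
t=11 Δ0: s2=1 s1=1 s3=1 s0=0 s5=1 clk=1
  Δ1: clk:1→0
  (1Δ to stable)
t=12 Δ0: s2=1 s1=1 s3=1 s0=0 s5=1 clk=0
  Δ1: clk:0→1
  Δ2: s0:0→1
  (2Δ to stable)
t=13 Δ0: s2=1 s1=1 s3=1 s0=1 s5=1 clk=1
  Δ1: clk:1→0
  (1Δ to stable)
t=14 Δ0: s2=1 s1=1 s3=1 s0=1 s5=1 clk=0
  Δ1: clk:0→1
  Δ2: s0:1→0
  (2Δ to stable)
t=15 Δ0: s2=1 s1=1 s3=1 s0=0 s5=1 clk=1
  Δ1: clk:1→0
  (1Δ to stable)
t=16 Δ0: s2=1 s1=1 s3=1 s0=0 s5=1 clk=0
  Δ1: clk:0→1
  Δ2: s0:0→1
  (2Δ to stable)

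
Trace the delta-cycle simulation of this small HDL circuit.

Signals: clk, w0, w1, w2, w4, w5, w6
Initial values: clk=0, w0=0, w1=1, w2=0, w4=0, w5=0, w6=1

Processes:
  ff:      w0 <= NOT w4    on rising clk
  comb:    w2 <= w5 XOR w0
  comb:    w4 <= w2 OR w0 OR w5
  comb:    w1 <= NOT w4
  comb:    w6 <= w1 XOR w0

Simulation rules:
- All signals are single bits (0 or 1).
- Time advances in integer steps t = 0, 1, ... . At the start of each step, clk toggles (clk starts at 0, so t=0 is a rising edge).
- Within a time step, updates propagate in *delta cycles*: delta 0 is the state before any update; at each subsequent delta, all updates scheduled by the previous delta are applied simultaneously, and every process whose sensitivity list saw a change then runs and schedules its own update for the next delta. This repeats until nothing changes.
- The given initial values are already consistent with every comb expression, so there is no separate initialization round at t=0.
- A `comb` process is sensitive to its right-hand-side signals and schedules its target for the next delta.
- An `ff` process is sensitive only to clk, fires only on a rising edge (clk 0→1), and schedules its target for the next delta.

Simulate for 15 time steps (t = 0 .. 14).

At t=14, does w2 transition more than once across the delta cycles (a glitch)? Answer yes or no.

t=0 Δ0: clk=0 w0=0 w5=0 w6=1 w2=0 w4=0 w1=1
  Δ1: clk:0→1
  Δ2: w0:0→1
  Δ3: w6:1→0, w2:0→1, w4:0→1
  Δ4: w1:1→0
  Δ5: w6:0→1
  (5Δ to stable)
t=1 Δ0: clk=1 w0=1 w5=0 w6=1 w2=1 w4=1 w1=0
  Δ1: clk:1→0
  (1Δ to stable)
t=2 Δ0: clk=0 w0=1 w5=0 w6=1 w2=1 w4=1 w1=0
  Δ1: clk:0→1
  Δ2: w0:1→0
  Δ3: w6:1→0, w2:1→0
  Δ4: w4:1→0
  Δ5: w1:0→1
  Δ6: w6:0→1
  (6Δ to stable)
t=3 Δ0: clk=1 w0=0 w5=0 w6=1 w2=0 w4=0 w1=1
  Δ1: clk:1→0
  (1Δ to stable)
t=4 Δ0: clk=0 w0=0 w5=0 w6=1 w2=0 w4=0 w1=1
  Δ1: clk:0→1
  Δ2: w0:0→1
  Δ3: w6:1→0, w2:0→1, w4:0→1
  Δ4: w1:1→0
  Δ5: w6:0→1
  (5Δ to stable)
t=5 Δ0: clk=1 w0=1 w5=0 w6=1 w2=1 w4=1 w1=0
  Δ1: clk:1→0
  (1Δ to stable)
t=6 Δ0: clk=0 w0=1 w5=0 w6=1 w2=1 w4=1 w1=0
  Δ1: clk:0→1
  Δ2: w0:1→0
  Δ3: w6:1→0, w2:1→0
  Δ4: w4:1→0
  Δ5: w1:0→1
  Δ6: w6:0→1
  (6Δ to stable)
t=7 Δ0: clk=1 w0=0 w5=0 w6=1 w2=0 w4=0 w1=1
  Δ1: clk:1→0
  (1Δ to stable)
t=8 Δ0: clk=0 w0=0 w5=0 w6=1 w2=0 w4=0 w1=1
  Δ1: clk:0→1
  Δ2: w0:0→1
  Δ3: w6:1→0, w2:0→1, w4:0→1
  Δ4: w1:1→0
  Δ5: w6:0→1
  (5Δ to stable)
t=9 Δ0: clk=1 w0=1 w5=0 w6=1 w2=1 w4=1 w1=0
  Δ1: clk:1→0
  (1Δ to stable)
t=10 Δ0: clk=0 w0=1 w5=0 w6=1 w2=1 w4=1 w1=0
  Δ1: clk:0→1
  Δ2: w0:1→0
  Δ3: w6:1→0, w2:1→0
  Δ4: w4:1→0
  Δ5: w1:0→1
  Δ6: w6:0→1
  (6Δ to stable)
t=11 Δ0: clk=1 w0=0 w5=0 w6=1 w2=0 w4=0 w1=1
  Δ1: clk:1→0
  (1Δ to stable)
t=12 Δ0: clk=0 w0=0 w5=0 w6=1 w2=0 w4=0 w1=1
  Δ1: clk:0→1
  Δ2: w0:0→1
  Δ3: w6:1→0, w2:0→1, w4:0→1
  Δ4: w1:1→0
  Δ5: w6:0→1
  (5Δ to stable)
t=13 Δ0: clk=1 w0=1 w5=0 w6=1 w2=1 w4=1 w1=0
  Δ1: clk:1→0
  (1Δ to stable)
t=14 Δ0: clk=0 w0=1 w5=0 w6=1 w2=1 w4=1 w1=0
  Δ1: clk:0→1
  Δ2: w0:1→0
  Δ3: w6:1→0, w2:1→0
  Δ4: w4:1→0
  Δ5: w1:0→1
  Δ6: w6:0→1
  (6Δ to stable)

no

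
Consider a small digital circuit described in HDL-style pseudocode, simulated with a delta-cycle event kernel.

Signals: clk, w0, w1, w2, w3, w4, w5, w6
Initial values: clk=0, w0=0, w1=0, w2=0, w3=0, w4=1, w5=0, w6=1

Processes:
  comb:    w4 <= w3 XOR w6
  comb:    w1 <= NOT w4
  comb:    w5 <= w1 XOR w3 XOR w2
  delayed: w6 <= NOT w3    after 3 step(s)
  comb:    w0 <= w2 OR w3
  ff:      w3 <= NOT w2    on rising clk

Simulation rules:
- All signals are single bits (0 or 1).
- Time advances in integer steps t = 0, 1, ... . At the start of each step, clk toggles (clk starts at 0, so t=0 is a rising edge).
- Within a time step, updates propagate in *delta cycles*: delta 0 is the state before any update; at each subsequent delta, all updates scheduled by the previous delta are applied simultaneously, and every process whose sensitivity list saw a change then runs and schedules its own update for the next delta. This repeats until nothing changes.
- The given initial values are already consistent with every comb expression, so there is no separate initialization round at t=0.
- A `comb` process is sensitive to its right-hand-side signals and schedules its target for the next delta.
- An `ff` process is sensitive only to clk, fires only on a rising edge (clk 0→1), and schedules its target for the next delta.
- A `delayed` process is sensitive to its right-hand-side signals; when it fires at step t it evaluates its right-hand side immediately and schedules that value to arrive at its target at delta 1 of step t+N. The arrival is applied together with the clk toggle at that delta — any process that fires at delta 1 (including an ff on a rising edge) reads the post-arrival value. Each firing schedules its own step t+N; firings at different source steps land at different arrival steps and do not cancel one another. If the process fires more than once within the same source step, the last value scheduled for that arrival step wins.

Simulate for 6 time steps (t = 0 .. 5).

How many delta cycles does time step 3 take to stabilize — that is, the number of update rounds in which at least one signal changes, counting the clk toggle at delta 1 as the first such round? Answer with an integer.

4

t=0 Δ0: w0=0 w1=0 w5=0 w4=1 clk=0 w2=0 w3=0 w6=1
  Δ1: clk:0→1
  Δ2: w3:0→1
  Δ3: w0:0→1, w5:0→1, w4:1→0
  Δ4: w1:0→1
  Δ5: w5:1→0
  (5Δ to stable)
t=1 Δ0: w0=1 w1=1 w5=0 w4=0 clk=1 w2=0 w3=1 w6=1
  Δ1: clk:1→0
  (1Δ to stable)
t=2 Δ0: w0=1 w1=1 w5=0 w4=0 clk=0 w2=0 w3=1 w6=1
  Δ1: clk:0→1
  (1Δ to stable)
t=3 Δ0: w0=1 w1=1 w5=0 w4=0 clk=1 w2=0 w3=1 w6=1
  Δ1: clk:1→0, w6:1→0
  Δ2: w4:0→1
  Δ3: w1:1→0
  Δ4: w5:0→1
  (4Δ to stable)
t=4 Δ0: w0=1 w1=0 w5=1 w4=1 clk=0 w2=0 w3=1 w6=0
  Δ1: clk:0→1
  (1Δ to stable)
t=5 Δ0: w0=1 w1=0 w5=1 w4=1 clk=1 w2=0 w3=1 w6=0
  Δ1: clk:1→0
  (1Δ to stable)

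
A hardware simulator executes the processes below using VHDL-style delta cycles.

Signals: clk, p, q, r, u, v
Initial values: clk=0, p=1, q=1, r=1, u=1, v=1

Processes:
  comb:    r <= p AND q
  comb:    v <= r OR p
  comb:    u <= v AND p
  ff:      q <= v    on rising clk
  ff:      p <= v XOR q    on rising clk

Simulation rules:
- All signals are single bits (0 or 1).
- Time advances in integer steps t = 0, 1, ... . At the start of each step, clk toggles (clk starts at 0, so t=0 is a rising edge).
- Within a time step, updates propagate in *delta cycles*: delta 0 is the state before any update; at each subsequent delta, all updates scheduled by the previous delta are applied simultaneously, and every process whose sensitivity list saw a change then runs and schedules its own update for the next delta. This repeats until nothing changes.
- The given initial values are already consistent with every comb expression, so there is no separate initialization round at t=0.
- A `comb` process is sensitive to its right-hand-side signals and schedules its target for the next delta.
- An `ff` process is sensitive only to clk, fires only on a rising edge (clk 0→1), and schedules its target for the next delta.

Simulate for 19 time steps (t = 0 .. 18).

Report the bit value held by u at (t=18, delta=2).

t0.Δ0 r=1 p=1 q=1 u=1 v=1 clk=0
t0.Δ1 r=1 p=1 q=1 u=1 v=1 clk=1
t0.Δ2 r=1 p=0 q=1 u=1 v=1 clk=1
t0.Δ3 r=0 p=0 q=1 u=0 v=1 clk=1
t0.Δ4 r=0 p=0 q=1 u=0 v=0 clk=1
t1.Δ0 r=0 p=0 q=1 u=0 v=0 clk=1
t1.Δ1 r=0 p=0 q=1 u=0 v=0 clk=0
t2.Δ0 r=0 p=0 q=1 u=0 v=0 clk=0
t2.Δ1 r=0 p=0 q=1 u=0 v=0 clk=1
t2.Δ2 r=0 p=1 q=0 u=0 v=0 clk=1
t2.Δ3 r=0 p=1 q=0 u=0 v=1 clk=1
t2.Δ4 r=0 p=1 q=0 u=1 v=1 clk=1
t3.Δ0 r=0 p=1 q=0 u=1 v=1 clk=1
t3.Δ1 r=0 p=1 q=0 u=1 v=1 clk=0
t4.Δ0 r=0 p=1 q=0 u=1 v=1 clk=0
t4.Δ1 r=0 p=1 q=0 u=1 v=1 clk=1
t4.Δ2 r=0 p=1 q=1 u=1 v=1 clk=1
t4.Δ3 r=1 p=1 q=1 u=1 v=1 clk=1
t5.Δ0 r=1 p=1 q=1 u=1 v=1 clk=1
t5.Δ1 r=1 p=1 q=1 u=1 v=1 clk=0
t6.Δ0 r=1 p=1 q=1 u=1 v=1 clk=0
t6.Δ1 r=1 p=1 q=1 u=1 v=1 clk=1
t6.Δ2 r=1 p=0 q=1 u=1 v=1 clk=1
t6.Δ3 r=0 p=0 q=1 u=0 v=1 clk=1
t6.Δ4 r=0 p=0 q=1 u=0 v=0 clk=1
t7.Δ0 r=0 p=0 q=1 u=0 v=0 clk=1
t7.Δ1 r=0 p=0 q=1 u=0 v=0 clk=0
t8.Δ0 r=0 p=0 q=1 u=0 v=0 clk=0
t8.Δ1 r=0 p=0 q=1 u=0 v=0 clk=1
t8.Δ2 r=0 p=1 q=0 u=0 v=0 clk=1
t8.Δ3 r=0 p=1 q=0 u=0 v=1 clk=1
t8.Δ4 r=0 p=1 q=0 u=1 v=1 clk=1
t9.Δ0 r=0 p=1 q=0 u=1 v=1 clk=1
t9.Δ1 r=0 p=1 q=0 u=1 v=1 clk=0
t10.Δ0 r=0 p=1 q=0 u=1 v=1 clk=0
t10.Δ1 r=0 p=1 q=0 u=1 v=1 clk=1
t10.Δ2 r=0 p=1 q=1 u=1 v=1 clk=1
t10.Δ3 r=1 p=1 q=1 u=1 v=1 clk=1
t11.Δ0 r=1 p=1 q=1 u=1 v=1 clk=1
t11.Δ1 r=1 p=1 q=1 u=1 v=1 clk=0
t12.Δ0 r=1 p=1 q=1 u=1 v=1 clk=0
t12.Δ1 r=1 p=1 q=1 u=1 v=1 clk=1
t12.Δ2 r=1 p=0 q=1 u=1 v=1 clk=1
t12.Δ3 r=0 p=0 q=1 u=0 v=1 clk=1
t12.Δ4 r=0 p=0 q=1 u=0 v=0 clk=1
t13.Δ0 r=0 p=0 q=1 u=0 v=0 clk=1
t13.Δ1 r=0 p=0 q=1 u=0 v=0 clk=0
t14.Δ0 r=0 p=0 q=1 u=0 v=0 clk=0
t14.Δ1 r=0 p=0 q=1 u=0 v=0 clk=1
t14.Δ2 r=0 p=1 q=0 u=0 v=0 clk=1
t14.Δ3 r=0 p=1 q=0 u=0 v=1 clk=1
t14.Δ4 r=0 p=1 q=0 u=1 v=1 clk=1
t15.Δ0 r=0 p=1 q=0 u=1 v=1 clk=1
t15.Δ1 r=0 p=1 q=0 u=1 v=1 clk=0
t16.Δ0 r=0 p=1 q=0 u=1 v=1 clk=0
t16.Δ1 r=0 p=1 q=0 u=1 v=1 clk=1
t16.Δ2 r=0 p=1 q=1 u=1 v=1 clk=1
t16.Δ3 r=1 p=1 q=1 u=1 v=1 clk=1
t17.Δ0 r=1 p=1 q=1 u=1 v=1 clk=1
t17.Δ1 r=1 p=1 q=1 u=1 v=1 clk=0
t18.Δ0 r=1 p=1 q=1 u=1 v=1 clk=0
t18.Δ1 r=1 p=1 q=1 u=1 v=1 clk=1
t18.Δ2 r=1 p=0 q=1 u=1 v=1 clk=1
t18.Δ3 r=0 p=0 q=1 u=0 v=1 clk=1
t18.Δ4 r=0 p=0 q=1 u=0 v=0 clk=1

1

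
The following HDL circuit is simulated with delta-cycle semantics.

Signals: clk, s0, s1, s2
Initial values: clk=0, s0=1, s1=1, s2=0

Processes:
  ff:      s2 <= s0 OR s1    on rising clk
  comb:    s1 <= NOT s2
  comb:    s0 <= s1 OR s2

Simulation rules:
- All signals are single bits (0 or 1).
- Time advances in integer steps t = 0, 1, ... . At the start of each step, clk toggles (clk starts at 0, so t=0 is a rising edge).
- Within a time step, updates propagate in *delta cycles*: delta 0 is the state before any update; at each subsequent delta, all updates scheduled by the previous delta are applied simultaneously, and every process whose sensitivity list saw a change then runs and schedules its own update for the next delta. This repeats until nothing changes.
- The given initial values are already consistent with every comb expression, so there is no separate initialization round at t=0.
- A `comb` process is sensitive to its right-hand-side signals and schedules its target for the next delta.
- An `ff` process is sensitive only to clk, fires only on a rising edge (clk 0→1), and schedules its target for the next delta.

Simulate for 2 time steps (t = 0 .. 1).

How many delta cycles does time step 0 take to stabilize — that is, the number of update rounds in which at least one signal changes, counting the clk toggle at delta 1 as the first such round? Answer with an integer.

t0.Δ0 clk=0 s2=0 s1=1 s0=1
t0.Δ1 clk=1 s2=0 s1=1 s0=1
t0.Δ2 clk=1 s2=1 s1=1 s0=1
t0.Δ3 clk=1 s2=1 s1=0 s0=1
t1.Δ0 clk=1 s2=1 s1=0 s0=1
t1.Δ1 clk=0 s2=1 s1=0 s0=1

3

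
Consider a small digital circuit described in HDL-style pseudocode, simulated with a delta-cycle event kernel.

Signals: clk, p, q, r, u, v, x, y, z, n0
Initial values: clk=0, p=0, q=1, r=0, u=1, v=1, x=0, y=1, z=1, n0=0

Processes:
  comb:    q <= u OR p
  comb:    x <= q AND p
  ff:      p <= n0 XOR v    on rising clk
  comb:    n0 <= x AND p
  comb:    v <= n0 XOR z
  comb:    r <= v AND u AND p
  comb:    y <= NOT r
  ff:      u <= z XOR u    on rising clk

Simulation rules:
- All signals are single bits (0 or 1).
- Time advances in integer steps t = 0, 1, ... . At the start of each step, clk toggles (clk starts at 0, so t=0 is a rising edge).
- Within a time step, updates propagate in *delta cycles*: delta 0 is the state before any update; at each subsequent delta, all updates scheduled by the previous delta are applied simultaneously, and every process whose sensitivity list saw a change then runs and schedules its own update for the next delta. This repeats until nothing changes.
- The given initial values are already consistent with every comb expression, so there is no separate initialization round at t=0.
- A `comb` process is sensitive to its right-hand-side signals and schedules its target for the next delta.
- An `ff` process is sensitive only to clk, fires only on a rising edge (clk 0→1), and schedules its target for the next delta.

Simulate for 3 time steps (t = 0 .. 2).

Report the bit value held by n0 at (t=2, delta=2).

1

t=0 Δ0: q=1 z=1 n0=0 p=0 x=0 clk=0 u=1 r=0 v=1 y=1
  Δ1: clk:0→1
  Δ2: p:0→1, u:1→0
  Δ3: x:0→1
  Δ4: n0:0→1
  Δ5: v:1→0
  (5Δ to stable)
t=1 Δ0: q=1 z=1 n0=1 p=1 x=1 clk=1 u=0 r=0 v=0 y=1
  Δ1: clk:1→0
  (1Δ to stable)
t=2 Δ0: q=1 z=1 n0=1 p=1 x=1 clk=0 u=0 r=0 v=0 y=1
  Δ1: clk:0→1
  Δ2: u:0→1
  (2Δ to stable)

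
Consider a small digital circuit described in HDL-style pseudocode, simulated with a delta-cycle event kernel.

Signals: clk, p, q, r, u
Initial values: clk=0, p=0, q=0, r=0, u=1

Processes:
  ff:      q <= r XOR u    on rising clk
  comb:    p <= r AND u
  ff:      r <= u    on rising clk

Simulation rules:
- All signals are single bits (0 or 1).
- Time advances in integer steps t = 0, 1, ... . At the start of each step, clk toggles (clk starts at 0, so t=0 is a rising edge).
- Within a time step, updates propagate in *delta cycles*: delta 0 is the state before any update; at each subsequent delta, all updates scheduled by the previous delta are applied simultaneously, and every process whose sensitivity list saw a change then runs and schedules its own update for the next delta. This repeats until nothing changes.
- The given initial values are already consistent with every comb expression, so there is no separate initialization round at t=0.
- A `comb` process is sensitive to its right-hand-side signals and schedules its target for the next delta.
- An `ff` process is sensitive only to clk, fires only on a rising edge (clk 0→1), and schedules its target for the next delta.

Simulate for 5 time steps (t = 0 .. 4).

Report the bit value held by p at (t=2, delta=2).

1

t0.Δ0 q=0 p=0 clk=0 u=1 r=0
t0.Δ1 q=0 p=0 clk=1 u=1 r=0
t0.Δ2 q=1 p=0 clk=1 u=1 r=1
t0.Δ3 q=1 p=1 clk=1 u=1 r=1
t1.Δ0 q=1 p=1 clk=1 u=1 r=1
t1.Δ1 q=1 p=1 clk=0 u=1 r=1
t2.Δ0 q=1 p=1 clk=0 u=1 r=1
t2.Δ1 q=1 p=1 clk=1 u=1 r=1
t2.Δ2 q=0 p=1 clk=1 u=1 r=1
t3.Δ0 q=0 p=1 clk=1 u=1 r=1
t3.Δ1 q=0 p=1 clk=0 u=1 r=1
t4.Δ0 q=0 p=1 clk=0 u=1 r=1
t4.Δ1 q=0 p=1 clk=1 u=1 r=1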